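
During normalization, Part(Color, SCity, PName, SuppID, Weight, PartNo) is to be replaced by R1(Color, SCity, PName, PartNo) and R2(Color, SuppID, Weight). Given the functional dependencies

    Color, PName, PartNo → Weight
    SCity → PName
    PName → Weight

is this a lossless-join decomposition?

Common attributes: R1 ∩ R2 = {Color}.
No dependency enlarges {Color}, so (Color)⁺ = {Color}.
The closure contains neither all of R1 = {Color, SCity, PName, PartNo} nor all of R2 = {Color, SuppID, Weight}, so the common attributes are not a superkey of either fragment. The join is lossy.

No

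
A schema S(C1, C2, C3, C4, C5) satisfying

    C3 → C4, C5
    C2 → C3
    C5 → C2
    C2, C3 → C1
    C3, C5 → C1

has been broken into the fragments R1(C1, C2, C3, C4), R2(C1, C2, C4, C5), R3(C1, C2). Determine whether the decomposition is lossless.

Yes

Chase test. Columns are C1, C2, C3, C4, C5; row i has aⱼ where attribute j ∈ Ri, else bᵢⱼ.
Initial tableau (one row per fragment):
  row 1: a1 a2 a3 a4 b15
  row 2: a1 a2 b23 a4 a5
  row 3: a1 a2 b33 b34 b35
Rows 1 and 2 agree on C2; apply C2→C3 and equate their C3 entries.
Rows 1 and 3 agree on C2; apply C2→C3 and equate their C3 entries.
Rows 1 and 2 agree on C3; apply C3→C4, C5 and equate their C4, C5 entries.
Rows 1 and 3 agree on C3; apply C3→C4, C5 and equate their C4, C5 entries.
Row 1 is now all distinguished symbols — the join is lossless.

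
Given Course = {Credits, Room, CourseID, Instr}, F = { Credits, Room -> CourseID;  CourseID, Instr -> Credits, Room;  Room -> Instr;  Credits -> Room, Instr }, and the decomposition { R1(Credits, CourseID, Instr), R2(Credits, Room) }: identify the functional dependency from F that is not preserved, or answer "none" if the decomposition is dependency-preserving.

Room -> Instr

Check Room → Instr: no single fragment contains all of {Room, Instr}, and the restricted closure of {Room} across the fragments never reaches {Instr}.
Credits, Room → CourseID is preserved.
CourseID, Instr → Credits, Room is preserved.
Credits → Room, Instr is preserved.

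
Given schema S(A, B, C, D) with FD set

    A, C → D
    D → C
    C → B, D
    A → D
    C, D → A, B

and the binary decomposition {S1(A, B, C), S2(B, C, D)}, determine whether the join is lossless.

Yes

Common attributes: S1 ∩ S2 = {B, C}.
Closure of {B, C}: C → B, D applies, adding D; C, D → A, B applies, adding A. So (B, C)⁺ = {A, B, C, D}.
This closure contains every attribute of S1, so S1 ∩ S2 → S1. The join is lossless.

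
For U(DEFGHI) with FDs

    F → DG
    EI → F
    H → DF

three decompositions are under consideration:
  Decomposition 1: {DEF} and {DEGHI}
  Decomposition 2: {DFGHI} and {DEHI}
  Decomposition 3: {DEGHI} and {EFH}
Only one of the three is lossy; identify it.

Decomposition 1

Decomposition 1: common = {DE}, closure = {DE} → lossy.
Decomposition 2: common = {DHI}, closure = {DFGHI} → lossless.
Decomposition 3: common = {EH}, closure = {DEFGH} → lossless.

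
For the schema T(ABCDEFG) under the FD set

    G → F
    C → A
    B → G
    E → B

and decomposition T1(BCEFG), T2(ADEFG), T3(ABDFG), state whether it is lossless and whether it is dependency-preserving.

lossy and not dependency-preserving

Lossless test (chase): Rows 1 and 2 agree on E; apply E→B and equate their B entries. No row becomes fully distinguished — the join is lossy.
Dependency preservation: the restricted closure of {C} across the fragments never reaches {A}, so C → A cannot be enforced without a join — not preserved.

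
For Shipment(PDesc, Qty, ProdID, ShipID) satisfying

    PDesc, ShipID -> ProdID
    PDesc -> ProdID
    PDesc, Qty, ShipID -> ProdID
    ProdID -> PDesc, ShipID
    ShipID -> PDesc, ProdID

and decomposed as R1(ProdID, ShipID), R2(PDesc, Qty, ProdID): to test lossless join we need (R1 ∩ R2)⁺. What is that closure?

R1 ∩ R2 = {ProdID}.
ProdID → PDesc, ShipID applies, adding PDesc, ShipID
Closure: {PDesc, ProdID, ShipID}.

PDesc, ProdID, ShipID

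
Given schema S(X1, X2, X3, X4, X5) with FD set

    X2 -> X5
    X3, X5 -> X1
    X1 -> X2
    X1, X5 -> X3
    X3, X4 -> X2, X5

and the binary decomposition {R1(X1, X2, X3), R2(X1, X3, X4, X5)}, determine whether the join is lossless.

Common attributes: R1 ∩ R2 = {X1, X3}.
Closure of {X1, X3}: X1 → X2 applies, adding X2; X2 → X5 applies, adding X5. So (X1, X3)⁺ = {X1, X2, X3, X5}.
This closure contains every attribute of R1, so R1 ∩ R2 → R1. The join is lossless.

Yes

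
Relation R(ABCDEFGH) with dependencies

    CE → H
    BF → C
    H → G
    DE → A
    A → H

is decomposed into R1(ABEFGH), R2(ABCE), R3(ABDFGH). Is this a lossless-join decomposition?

Chase test. Columns are ABCDEFGH; row i has aⱼ where attribute j ∈ Ri, else bᵢⱼ.
Initial tableau (one row per fragment):
  row 1: a1 a2 b13 b14 a5 a6 a7 a8
  row 2: a1 a2 a3 b24 a5 b26 b27 b28
  row 3: a1 a2 b33 a4 b35 a6 a7 a8
Rows 1 and 3 agree on BF; apply BF→C and equate their C entries.
Rows 1 and 2 agree on A; apply A→H and equate their H entries.
Rows 1 and 2 agree on H; apply H→G and equate their G entries.
No row becomes fully distinguished — the join is lossy.

No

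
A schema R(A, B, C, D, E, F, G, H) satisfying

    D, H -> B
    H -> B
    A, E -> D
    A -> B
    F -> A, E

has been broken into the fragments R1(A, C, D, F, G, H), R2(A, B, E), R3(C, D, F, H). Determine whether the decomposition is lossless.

Chase test. Columns are A, B, C, D, E, F, G, H; row i has aⱼ where attribute j ∈ Ri, else bᵢⱼ.
Initial tableau (one row per fragment):
  row 1: a1 b12 a3 a4 b15 a6 a7 a8
  row 2: a1 a2 b23 b24 a5 b26 b27 b28
  row 3: b31 b32 a3 a4 b35 a6 b37 a8
Rows 1 and 3 agree on D, H; apply D, H→B and equate their B entries.
Rows 1 and 2 agree on A; apply A→B and equate their B entries.
Rows 1 and 3 agree on F; apply F→A, E and equate their A, E entries.
No row becomes fully distinguished — the join is lossy.

No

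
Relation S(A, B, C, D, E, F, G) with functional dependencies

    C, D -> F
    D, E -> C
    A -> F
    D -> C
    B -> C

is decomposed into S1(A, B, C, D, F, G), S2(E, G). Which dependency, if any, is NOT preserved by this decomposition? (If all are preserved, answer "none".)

none

C, D → F lies within S1.
D, E → C: restricted closure across fragments reaches C.
A → F lies within S1.
D → C lies within S1.
B → C lies within S1.
Every dependency is enforceable on the fragments, so the decomposition is dependency-preserving.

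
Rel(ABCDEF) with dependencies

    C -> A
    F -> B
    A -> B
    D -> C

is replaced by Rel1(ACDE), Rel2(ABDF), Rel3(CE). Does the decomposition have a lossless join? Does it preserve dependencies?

Lossless test (chase): Rows 1 and 3 agree on C; apply C→A and equate their A entries. Rows 1 and 2 agree on A; apply A→B and equate their B entries. Rows 1 and 3 agree on A; apply A→B and equate their B entries. Rows 1 and 2 agree on D; apply D→C and equate their C entries. No row becomes fully distinguished — the join is lossy.
Dependency preservation: every FD's attributes lie within a single fragment, so each can be enforced locally — preserved.

lossy but dependency-preserving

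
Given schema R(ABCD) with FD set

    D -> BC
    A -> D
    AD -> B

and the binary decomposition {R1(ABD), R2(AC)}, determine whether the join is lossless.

Common attributes: R1 ∩ R2 = {A}.
Closure of {A}: A → D applies, adding D; AD → B applies, adding B; D → BC applies, adding C. So (A)⁺ = {ABCD}.
This closure contains every attribute of R1, so R1 ∩ R2 → R1. The join is lossless.

Yes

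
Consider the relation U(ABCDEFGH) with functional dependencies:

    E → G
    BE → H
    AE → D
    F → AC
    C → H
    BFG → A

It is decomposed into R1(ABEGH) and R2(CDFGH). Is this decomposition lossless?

Common attributes: R1 ∩ R2 = {GH}.
No dependency enlarges {GH}, so (GH)⁺ = {GH}.
The closure contains neither all of R1 = {ABEGH} nor all of R2 = {CDFGH}, so the common attributes are not a superkey of either fragment. The join is lossy.

No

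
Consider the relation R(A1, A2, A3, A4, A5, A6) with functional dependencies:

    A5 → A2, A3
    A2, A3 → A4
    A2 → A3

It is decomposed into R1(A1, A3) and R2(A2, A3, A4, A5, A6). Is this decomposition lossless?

Common attributes: R1 ∩ R2 = {A3}.
No dependency enlarges {A3}, so (A3)⁺ = {A3}.
The closure contains neither all of R1 = {A1, A3} nor all of R2 = {A2, A3, A4, A5, A6}, so the common attributes are not a superkey of either fragment. The join is lossy.

No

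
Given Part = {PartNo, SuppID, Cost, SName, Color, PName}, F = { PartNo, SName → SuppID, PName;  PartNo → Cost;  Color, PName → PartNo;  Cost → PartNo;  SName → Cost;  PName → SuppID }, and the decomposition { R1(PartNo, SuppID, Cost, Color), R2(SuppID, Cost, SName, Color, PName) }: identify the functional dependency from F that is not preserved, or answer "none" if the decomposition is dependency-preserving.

PartNo, SName → SuppID, PName: restricted closure across fragments reaches SuppID, PName.
PartNo → Cost lies within R1.
Color, PName → PartNo: restricted closure across fragments reaches PartNo.
Cost → PartNo lies within R1.
SName → Cost lies within R2.
PName → SuppID lies within R2.
Every dependency is enforceable on the fragments, so the decomposition is dependency-preserving.

none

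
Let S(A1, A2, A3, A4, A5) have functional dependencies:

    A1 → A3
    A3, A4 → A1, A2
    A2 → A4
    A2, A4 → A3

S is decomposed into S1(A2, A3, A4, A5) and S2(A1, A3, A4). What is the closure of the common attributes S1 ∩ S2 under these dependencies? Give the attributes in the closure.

S1 ∩ S2 = {A3, A4}.
A3, A4 → A1, A2 applies, adding A1, A2
Closure: {A1, A2, A3, A4}.

A1, A2, A3, A4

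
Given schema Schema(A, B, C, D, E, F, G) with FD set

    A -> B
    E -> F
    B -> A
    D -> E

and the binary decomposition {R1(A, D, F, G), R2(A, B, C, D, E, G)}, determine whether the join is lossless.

Common attributes: R1 ∩ R2 = {A, D, G}.
Closure of {A, D, G}: A → B applies, adding B; D → E applies, adding E; E → F applies, adding F. So (A, D, G)⁺ = {A, B, D, E, F, G}.
This closure contains every attribute of R1, so R1 ∩ R2 → R1. The join is lossless.

Yes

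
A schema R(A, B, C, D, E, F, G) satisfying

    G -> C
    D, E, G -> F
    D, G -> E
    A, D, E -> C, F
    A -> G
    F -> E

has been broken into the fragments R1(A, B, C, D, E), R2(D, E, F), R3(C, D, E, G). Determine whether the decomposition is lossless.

No

Chase test. Columns are A, B, C, D, E, F, G; row i has aⱼ where attribute j ∈ Ri, else bᵢⱼ.
Initial tableau (one row per fragment):
  row 1: a1 a2 a3 a4 a5 b16 b17
  row 2: b21 b22 b23 a4 a5 a6 b27
  row 3: b31 b32 a3 a4 a5 b36 a7
No row becomes fully distinguished — the join is lossy.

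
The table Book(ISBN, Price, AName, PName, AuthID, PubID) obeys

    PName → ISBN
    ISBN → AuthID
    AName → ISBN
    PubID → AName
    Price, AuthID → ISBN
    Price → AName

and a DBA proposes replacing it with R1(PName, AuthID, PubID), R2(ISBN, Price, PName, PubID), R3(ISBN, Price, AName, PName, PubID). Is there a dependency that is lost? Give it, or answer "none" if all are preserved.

ISBN → AuthID

Check ISBN → AuthID: no single fragment contains all of {ISBN, AuthID}, and the restricted closure of {ISBN} across the fragments never reaches {AuthID}.
PName → ISBN is preserved.
AName → ISBN is preserved.
PubID → AName is preserved.
Price, AuthID → ISBN is preserved.
Price → AName is preserved.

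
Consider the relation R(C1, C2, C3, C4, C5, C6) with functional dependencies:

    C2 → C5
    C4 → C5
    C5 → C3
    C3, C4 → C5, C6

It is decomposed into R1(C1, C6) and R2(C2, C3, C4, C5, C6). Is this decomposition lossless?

Common attributes: R1 ∩ R2 = {C6}.
No dependency enlarges {C6}, so (C6)⁺ = {C6}.
The closure contains neither all of R1 = {C1, C6} nor all of R2 = {C2, C3, C4, C5, C6}, so the common attributes are not a superkey of either fragment. The join is lossy.

No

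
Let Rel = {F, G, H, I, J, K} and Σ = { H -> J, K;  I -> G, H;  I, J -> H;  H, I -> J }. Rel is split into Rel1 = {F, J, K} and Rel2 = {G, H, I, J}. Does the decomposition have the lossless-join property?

Common attributes: Rel1 ∩ Rel2 = {J}.
No dependency enlarges {J}, so (J)⁺ = {J}.
The closure contains neither all of Rel1 = {F, J, K} nor all of Rel2 = {G, H, I, J}, so the common attributes are not a superkey of either fragment. The join is lossy.

No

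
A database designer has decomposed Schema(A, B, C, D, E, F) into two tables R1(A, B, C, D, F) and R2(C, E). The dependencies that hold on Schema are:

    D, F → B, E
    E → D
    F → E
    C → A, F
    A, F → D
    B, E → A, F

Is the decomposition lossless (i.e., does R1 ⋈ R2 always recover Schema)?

Common attributes: R1 ∩ R2 = {C}.
Closure of {C}: C → A, F applies, adding A, F; A, F → D applies, adding D; D, F → B, E applies, adding B, E. So (C)⁺ = {A, B, C, D, E, F}.
This closure contains every attribute of R1, so R1 ∩ R2 → R1. The join is lossless.

Yes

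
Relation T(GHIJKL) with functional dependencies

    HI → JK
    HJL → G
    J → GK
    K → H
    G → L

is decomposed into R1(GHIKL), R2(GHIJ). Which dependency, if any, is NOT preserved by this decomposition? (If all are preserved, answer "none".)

Check J → GK: no single fragment contains all of {GJK}, and the restricted closure of {J} across the fragments never reaches {GK}.
HI → JK is preserved.
HJL → G is preserved.
K → H is preserved.
G → L is preserved.

J → GK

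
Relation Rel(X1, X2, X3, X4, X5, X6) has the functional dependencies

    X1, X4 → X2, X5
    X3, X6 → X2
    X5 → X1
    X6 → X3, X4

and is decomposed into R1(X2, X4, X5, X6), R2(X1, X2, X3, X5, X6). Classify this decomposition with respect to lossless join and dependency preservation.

Lossless test: (X2, X5, X6)⁺ = {X1, X2, X3, X4, X5, X6}, which contains all of one fragment — lossless.
Dependency preservation: the restricted closure of {X1, X4} across the fragments never reaches {X2, X5}, so X1, X4 → X2, X5 cannot be enforced without a join — not preserved.

lossless but not dependency-preserving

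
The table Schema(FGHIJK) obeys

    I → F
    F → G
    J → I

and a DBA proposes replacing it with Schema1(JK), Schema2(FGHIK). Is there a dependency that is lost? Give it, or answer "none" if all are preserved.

Check J → I: no single fragment contains all of {IJ}, and the restricted closure of {J} across the fragments never reaches {I}.
I → F is preserved.
F → G is preserved.

J → I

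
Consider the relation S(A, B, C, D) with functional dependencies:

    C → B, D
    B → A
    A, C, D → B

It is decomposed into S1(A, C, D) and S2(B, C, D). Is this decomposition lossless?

Common attributes: S1 ∩ S2 = {C, D}.
Closure of {C, D}: C → B, D applies, adding B; B → A applies, adding A. So (C, D)⁺ = {A, B, C, D}.
This closure contains every attribute of S1, so S1 ∩ S2 → S1. The join is lossless.

Yes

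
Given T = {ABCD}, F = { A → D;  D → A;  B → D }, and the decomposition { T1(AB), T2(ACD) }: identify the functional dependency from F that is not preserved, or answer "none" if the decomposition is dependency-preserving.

none

A → D lies within T2.
D → A lies within T2.
B → D: restricted closure across fragments reaches D.
Every dependency is enforceable on the fragments, so the decomposition is dependency-preserving.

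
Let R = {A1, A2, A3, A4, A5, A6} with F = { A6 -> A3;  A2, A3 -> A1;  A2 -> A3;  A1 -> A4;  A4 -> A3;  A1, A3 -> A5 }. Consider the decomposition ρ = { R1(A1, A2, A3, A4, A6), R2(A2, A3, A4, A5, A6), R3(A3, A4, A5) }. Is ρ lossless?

Chase test. Columns are A1, A2, A3, A4, A5, A6; row i has aⱼ where attribute j ∈ Ri, else bᵢⱼ.
Initial tableau (one row per fragment):
  row 1: a1 a2 a3 a4 b15 a6
  row 2: b21 a2 a3 a4 a5 a6
  row 3: b31 b32 a3 a4 a5 b36
Rows 1 and 2 agree on A2, A3; apply A2, A3→A1 and equate their A1 entries.
Rows 1 and 2 agree on A1, A3; apply A1, A3→A5 and equate their A5 entries.
Row 1 is now all distinguished symbols — the join is lossless.

Yes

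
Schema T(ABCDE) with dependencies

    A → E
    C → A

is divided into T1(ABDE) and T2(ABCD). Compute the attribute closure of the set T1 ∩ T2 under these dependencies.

ABDE

T1 ∩ T2 = {ABD}.
A → E applies, adding E
Closure: {ABDE}.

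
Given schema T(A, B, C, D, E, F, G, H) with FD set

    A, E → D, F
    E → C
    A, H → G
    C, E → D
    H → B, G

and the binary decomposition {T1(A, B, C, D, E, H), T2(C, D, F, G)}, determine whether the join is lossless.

Common attributes: T1 ∩ T2 = {C, D}.
No dependency enlarges {C, D}, so (C, D)⁺ = {C, D}.
The closure contains neither all of T1 = {A, B, C, D, E, H} nor all of T2 = {C, D, F, G}, so the common attributes are not a superkey of either fragment. The join is lossy.

No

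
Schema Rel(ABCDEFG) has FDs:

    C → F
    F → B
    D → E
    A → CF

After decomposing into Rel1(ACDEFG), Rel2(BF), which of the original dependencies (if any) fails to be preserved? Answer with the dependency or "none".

C → F lies within Rel1.
F → B lies within Rel2.
D → E lies within Rel1.
A → CF lies within Rel1.
Every dependency is enforceable on the fragments, so the decomposition is dependency-preserving.

none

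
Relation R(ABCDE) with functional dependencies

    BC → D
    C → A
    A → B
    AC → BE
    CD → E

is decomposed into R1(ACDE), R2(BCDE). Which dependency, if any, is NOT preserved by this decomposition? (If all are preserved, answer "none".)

A → B

Check A → B: no single fragment contains all of {AB}, and the restricted closure of {A} across the fragments never reaches {B}.
BC → D is preserved.
C → A is preserved.
AC → BE is preserved.
CD → E is preserved.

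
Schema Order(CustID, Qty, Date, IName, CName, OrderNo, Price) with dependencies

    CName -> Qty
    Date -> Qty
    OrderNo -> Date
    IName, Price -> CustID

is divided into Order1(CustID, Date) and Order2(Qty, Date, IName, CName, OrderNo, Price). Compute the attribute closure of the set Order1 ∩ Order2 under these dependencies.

Qty, Date

Order1 ∩ Order2 = {Date}.
Date → Qty applies, adding Qty
Closure: {Qty, Date}.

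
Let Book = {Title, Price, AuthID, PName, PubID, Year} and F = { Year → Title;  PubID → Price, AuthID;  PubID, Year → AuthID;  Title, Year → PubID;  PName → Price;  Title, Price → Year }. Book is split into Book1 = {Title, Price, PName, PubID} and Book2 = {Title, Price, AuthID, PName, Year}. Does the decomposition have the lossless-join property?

Common attributes: Book1 ∩ Book2 = {Title, Price, PName}.
Closure of {Title, Price, PName}: Title, Price → Year applies, adding Year; Title, Year → PubID applies, adding PubID; PubID → Price, AuthID applies, adding AuthID. So (Title, Price, PName)⁺ = {Title, Price, AuthID, PName, PubID, Year}.
This closure contains every attribute of Book1, so Book1 ∩ Book2 → Book1. The join is lossless.

Yes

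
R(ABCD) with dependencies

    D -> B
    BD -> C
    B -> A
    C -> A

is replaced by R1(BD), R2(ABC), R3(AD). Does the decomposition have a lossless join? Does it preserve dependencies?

Lossless test (chase): Rows 1 and 3 agree on D; apply D→B and equate their B entries. Rows 1 and 3 agree on BD; apply BD→C and equate their C entries. Rows 1 and 2 agree on B; apply B→A and equate their A entries. No row becomes fully distinguished — the join is lossy.
Dependency preservation: the restricted closure of {BD} across the fragments never reaches {C}, so BD → C cannot be enforced without a join — not preserved.

lossy and not dependency-preserving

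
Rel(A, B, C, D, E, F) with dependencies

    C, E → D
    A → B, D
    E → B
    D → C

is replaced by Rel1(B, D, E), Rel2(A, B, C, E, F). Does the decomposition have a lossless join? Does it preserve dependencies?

Lossless test: (B, E)⁺ = {B, E}, which is a superkey of neither fragment — lossy.
Dependency preservation: the restricted closure of {C, E} across the fragments never reaches {D}, so C, E → D cannot be enforced without a join — not preserved.

lossy and not dependency-preserving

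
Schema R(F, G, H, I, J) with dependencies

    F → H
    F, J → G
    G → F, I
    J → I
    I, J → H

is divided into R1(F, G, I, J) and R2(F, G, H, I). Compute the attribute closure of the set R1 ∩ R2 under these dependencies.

F, G, H, I

R1 ∩ R2 = {F, G, I}.
F → H applies, adding H
Closure: {F, G, H, I}.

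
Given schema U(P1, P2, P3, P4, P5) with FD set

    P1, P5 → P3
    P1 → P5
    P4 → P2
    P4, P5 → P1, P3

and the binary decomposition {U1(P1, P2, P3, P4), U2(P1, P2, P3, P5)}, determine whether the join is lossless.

Yes

Common attributes: U1 ∩ U2 = {P1, P2, P3}.
Closure of {P1, P2, P3}: P1 → P5 applies, adding P5. So (P1, P2, P3)⁺ = {P1, P2, P3, P5}.
This closure contains every attribute of U2, so U1 ∩ U2 → U2. The join is lossless.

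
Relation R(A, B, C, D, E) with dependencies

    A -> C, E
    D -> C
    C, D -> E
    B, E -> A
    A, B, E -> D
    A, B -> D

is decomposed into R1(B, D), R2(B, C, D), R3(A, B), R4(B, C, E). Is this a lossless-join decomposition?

Chase test. Columns are A, B, C, D, E; row i has aⱼ where attribute j ∈ Ri, else bᵢⱼ.
Initial tableau (one row per fragment):
  row 1: b11 a2 b13 a4 b15
  row 2: b21 a2 a3 a4 b25
  row 3: a1 a2 b33 b34 b35
  row 4: b41 a2 a3 b44 a5
Rows 1 and 2 agree on D; apply D→C and equate their C entries.
Rows 1 and 2 agree on C, D; apply C, D→E and equate their E entries.
Rows 1 and 2 agree on B, E; apply B, E→A and equate their A entries.
No row becomes fully distinguished — the join is lossy.

No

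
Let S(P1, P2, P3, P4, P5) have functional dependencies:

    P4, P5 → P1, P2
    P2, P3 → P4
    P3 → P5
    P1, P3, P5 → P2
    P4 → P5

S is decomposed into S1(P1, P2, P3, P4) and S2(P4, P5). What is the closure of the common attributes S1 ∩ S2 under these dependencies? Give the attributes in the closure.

S1 ∩ S2 = {P4}.
P4 → P5 applies, adding P5
P4, P5 → P1, P2 applies, adding P1, P2
Closure: {P1, P2, P4, P5}.

P1, P2, P4, P5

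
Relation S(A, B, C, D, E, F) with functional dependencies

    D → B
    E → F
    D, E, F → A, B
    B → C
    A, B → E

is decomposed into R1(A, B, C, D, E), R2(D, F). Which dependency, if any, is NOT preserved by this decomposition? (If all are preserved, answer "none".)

E → F

Check E → F: no single fragment contains all of {E, F}, and the restricted closure of {E} across the fragments never reaches {F}.
D → B is preserved.
D, E, F → A, B is preserved.
B → C is preserved.
A, B → E is preserved.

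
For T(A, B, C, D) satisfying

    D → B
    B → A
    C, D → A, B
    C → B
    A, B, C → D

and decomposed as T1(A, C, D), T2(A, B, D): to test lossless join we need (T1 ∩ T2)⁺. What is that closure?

T1 ∩ T2 = {A, D}.
D → B applies, adding B
Closure: {A, B, D}.

A, B, D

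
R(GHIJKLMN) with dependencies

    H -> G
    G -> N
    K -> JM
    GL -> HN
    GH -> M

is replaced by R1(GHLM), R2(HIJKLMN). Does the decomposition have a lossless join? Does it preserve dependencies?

lossless but not dependency-preserving

Lossless test: (HLM)⁺ = {GHLMN}, which contains all of one fragment — lossless.
Dependency preservation: the restricted closure of {G} across the fragments never reaches {N}, so G → N cannot be enforced without a join — not preserved.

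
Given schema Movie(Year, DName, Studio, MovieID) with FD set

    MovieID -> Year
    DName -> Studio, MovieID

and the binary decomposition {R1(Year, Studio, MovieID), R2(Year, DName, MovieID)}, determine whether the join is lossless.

No

Common attributes: R1 ∩ R2 = {Year, MovieID}.
No dependency enlarges {Year, MovieID}, so (Year, MovieID)⁺ = {Year, MovieID}.
The closure contains neither all of R1 = {Year, Studio, MovieID} nor all of R2 = {Year, DName, MovieID}, so the common attributes are not a superkey of either fragment. The join is lossy.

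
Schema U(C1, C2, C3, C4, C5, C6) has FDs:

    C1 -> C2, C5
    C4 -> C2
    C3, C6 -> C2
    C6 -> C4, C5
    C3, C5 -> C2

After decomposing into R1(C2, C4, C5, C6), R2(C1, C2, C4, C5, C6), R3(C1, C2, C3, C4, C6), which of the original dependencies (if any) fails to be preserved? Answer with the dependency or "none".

C3, C5 -> C2

Check C3, C5 → C2: no single fragment contains all of {C2, C3, C5}, and the restricted closure of {C3, C5} across the fragments never reaches {C2}.
C1 → C2, C5 is preserved.
C4 → C2 is preserved.
C3, C6 → C2 is preserved.
C6 → C4, C5 is preserved.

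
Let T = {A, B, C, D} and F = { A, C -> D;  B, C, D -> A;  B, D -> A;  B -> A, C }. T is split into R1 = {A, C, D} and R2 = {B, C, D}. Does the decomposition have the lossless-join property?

No

Common attributes: R1 ∩ R2 = {C, D}.
No dependency enlarges {C, D}, so (C, D)⁺ = {C, D}.
The closure contains neither all of R1 = {A, C, D} nor all of R2 = {B, C, D}, so the common attributes are not a superkey of either fragment. The join is lossy.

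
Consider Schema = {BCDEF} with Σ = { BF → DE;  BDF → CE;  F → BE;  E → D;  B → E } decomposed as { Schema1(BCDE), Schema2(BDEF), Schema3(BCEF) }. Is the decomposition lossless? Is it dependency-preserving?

Lossless test (chase): Rows 2 and 3 agree on BF; apply BF→DE and equate their DE entries. Rows 2 and 3 agree on BDF; apply BDF→CE and equate their CE entries. Row 2 is now all distinguished symbols — the join is lossless.
Dependency preservation: BDF → CE is not contained in any single fragment, but the restricted closure of its left-hand side across the fragments still reaches the right-hand side; the remaining FDs each lie inside some fragment. All dependencies are preserved.

lossless and dependency-preserving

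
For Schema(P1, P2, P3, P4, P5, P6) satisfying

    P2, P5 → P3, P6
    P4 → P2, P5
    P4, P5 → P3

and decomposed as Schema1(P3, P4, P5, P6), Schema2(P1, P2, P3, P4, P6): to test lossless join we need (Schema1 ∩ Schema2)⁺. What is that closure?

Schema1 ∩ Schema2 = {P3, P4, P6}.
P4 → P2, P5 applies, adding P2, P5
Closure: {P2, P3, P4, P5, P6}.

P2, P3, P4, P5, P6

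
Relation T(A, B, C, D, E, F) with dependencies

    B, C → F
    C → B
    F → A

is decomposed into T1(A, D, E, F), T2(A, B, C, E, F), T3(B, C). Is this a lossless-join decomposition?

Chase test. Columns are A, B, C, D, E, F; row i has aⱼ where attribute j ∈ Ti, else bᵢⱼ.
Initial tableau (one row per fragment):
  row 1: a1 b12 b13 a4 a5 a6
  row 2: a1 a2 a3 b24 a5 a6
  row 3: b31 a2 a3 b34 b35 b36
Rows 2 and 3 agree on B, C; apply B, C→F and equate their F entries.
Rows 1 and 3 agree on F; apply F→A and equate their A entries.
No row becomes fully distinguished — the join is lossy.

No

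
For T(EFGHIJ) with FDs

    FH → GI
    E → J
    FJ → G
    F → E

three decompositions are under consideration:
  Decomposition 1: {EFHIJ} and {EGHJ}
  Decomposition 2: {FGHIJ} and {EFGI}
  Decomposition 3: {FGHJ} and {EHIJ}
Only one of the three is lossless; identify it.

Decomposition 2

Decomposition 1: common = {EHJ}, closure = {EHJ} → lossy.
Decomposition 2: common = {FGI}, closure = {EFGIJ} → lossless.
Decomposition 3: common = {HJ}, closure = {HJ} → lossy.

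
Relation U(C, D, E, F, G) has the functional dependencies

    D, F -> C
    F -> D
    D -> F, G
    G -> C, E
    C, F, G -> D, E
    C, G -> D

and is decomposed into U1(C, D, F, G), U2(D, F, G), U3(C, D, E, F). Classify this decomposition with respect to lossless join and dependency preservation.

lossless and dependency-preserving

Lossless test (chase): Rows 1 and 2 agree on D, F; apply D, F→C and equate their C entries. Rows 1 and 3 agree on D; apply D→F, G and equate their F, G entries. Rows 1 and 2 agree on G; apply G→C, E and equate their C, E entries. Rows 1 and 3 agree on G; apply G→C, E and equate their C, E entries. Row 1 is now all distinguished symbols — the join is lossless.
Dependency preservation: G → C, E; C, F, G → D, E are not contained in any single fragment, but the restricted closure of each left-hand side across the fragments still reaches the right-hand side; the remaining FDs each lie inside some fragment. All dependencies are preserved.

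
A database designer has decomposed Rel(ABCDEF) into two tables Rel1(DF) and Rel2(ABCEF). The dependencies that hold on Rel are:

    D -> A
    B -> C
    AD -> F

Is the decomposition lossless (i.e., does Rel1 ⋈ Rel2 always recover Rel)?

Common attributes: Rel1 ∩ Rel2 = {F}.
No dependency enlarges {F}, so (F)⁺ = {F}.
The closure contains neither all of Rel1 = {DF} nor all of Rel2 = {ABCEF}, so the common attributes are not a superkey of either fragment. The join is lossy.

No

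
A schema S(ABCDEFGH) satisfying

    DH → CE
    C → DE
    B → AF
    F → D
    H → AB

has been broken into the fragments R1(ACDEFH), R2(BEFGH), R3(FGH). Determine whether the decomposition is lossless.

Chase test. Columns are ABCDEFGH; row i has aⱼ where attribute j ∈ Ri, else bᵢⱼ.
Initial tableau (one row per fragment):
  row 1: a1 b12 a3 a4 a5 a6 b17 a8
  row 2: b21 a2 b23 b24 a5 a6 a7 a8
  row 3: b31 b32 b33 b34 b35 a6 a7 a8
Rows 1 and 2 agree on F; apply F→D and equate their D entries.
Rows 1 and 3 agree on F; apply F→D and equate their D entries.
Rows 1 and 2 agree on H; apply H→AB and equate their AB entries.
Rows 1 and 3 agree on H; apply H→AB and equate their AB entries.
Rows 1 and 2 agree on DH; apply DH→CE and equate their CE entries.
Rows 1 and 3 agree on DH; apply DH→CE and equate their CE entries.
Row 2 is now all distinguished symbols — the join is lossless.

Yes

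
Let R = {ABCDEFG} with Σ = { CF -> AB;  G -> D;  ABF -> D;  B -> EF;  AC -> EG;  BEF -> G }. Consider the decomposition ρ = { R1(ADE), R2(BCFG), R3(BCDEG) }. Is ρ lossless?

No

Chase test. Columns are ABCDEFG; row i has aⱼ where attribute j ∈ Ri, else bᵢⱼ.
Initial tableau (one row per fragment):
  row 1: a1 b12 b13 a4 a5 b16 b17
  row 2: b21 a2 a3 b24 b25 a6 a7
  row 3: b31 a2 a3 a4 a5 b36 a7
Rows 2 and 3 agree on G; apply G→D and equate their D entries.
Rows 2 and 3 agree on B; apply B→EF and equate their EF entries.
Rows 2 and 3 agree on CF; apply CF→AB and equate their AB entries.
No row becomes fully distinguished — the join is lossy.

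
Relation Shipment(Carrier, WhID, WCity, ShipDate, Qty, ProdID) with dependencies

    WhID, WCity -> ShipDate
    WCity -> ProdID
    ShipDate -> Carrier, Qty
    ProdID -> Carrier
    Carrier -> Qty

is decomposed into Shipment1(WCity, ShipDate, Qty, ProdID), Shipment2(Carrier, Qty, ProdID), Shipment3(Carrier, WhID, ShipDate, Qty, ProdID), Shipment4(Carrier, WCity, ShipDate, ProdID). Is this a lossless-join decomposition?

Chase test. Columns are Carrier, WhID, WCity, ShipDate, Qty, ProdID; row i has aⱼ where attribute j ∈ Shipmenti, else bᵢⱼ.
Initial tableau (one row per fragment):
  row 1: b11 b12 a3 a4 a5 a6
  row 2: a1 b22 b23 b24 a5 a6
  row 3: a1 a2 b33 a4 a5 a6
  row 4: a1 b42 a3 a4 b45 a6
Rows 1 and 3 agree on ShipDate; apply ShipDate→Carrier, Qty and equate their Carrier, Qty entries.
Rows 1 and 4 agree on ShipDate; apply ShipDate→Carrier, Qty and equate their Carrier, Qty entries.
No row becomes fully distinguished — the join is lossy.

No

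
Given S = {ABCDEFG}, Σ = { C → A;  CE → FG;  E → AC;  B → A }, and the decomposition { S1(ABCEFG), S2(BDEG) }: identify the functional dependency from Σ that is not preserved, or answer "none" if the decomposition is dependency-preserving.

C → A lies within S1.
CE → FG lies within S1.
E → AC lies within S1.
B → A lies within S1.
Every dependency is enforceable on the fragments, so the decomposition is dependency-preserving.

none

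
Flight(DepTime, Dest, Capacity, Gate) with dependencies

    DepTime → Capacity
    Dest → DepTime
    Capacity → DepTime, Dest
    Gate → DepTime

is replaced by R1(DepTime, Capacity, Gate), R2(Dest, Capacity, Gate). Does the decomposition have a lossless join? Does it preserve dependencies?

Lossless test: (Capacity, Gate)⁺ = {DepTime, Dest, Capacity, Gate}, which contains all of one fragment — lossless.
Dependency preservation: Dest → DepTime; Capacity → DepTime, Dest are not contained in any single fragment, but the restricted closure of each left-hand side across the fragments still reaches the right-hand side; the remaining FDs each lie inside some fragment. All dependencies are preserved.

lossless and dependency-preserving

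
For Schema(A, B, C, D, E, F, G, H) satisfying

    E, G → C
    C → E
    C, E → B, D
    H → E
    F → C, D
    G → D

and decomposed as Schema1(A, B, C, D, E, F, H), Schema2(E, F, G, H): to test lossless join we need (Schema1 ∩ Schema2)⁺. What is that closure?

Schema1 ∩ Schema2 = {E, F, H}.
F → C, D applies, adding C, D
C, E → B, D applies, adding B
Closure: {B, C, D, E, F, H}.

B, C, D, E, F, H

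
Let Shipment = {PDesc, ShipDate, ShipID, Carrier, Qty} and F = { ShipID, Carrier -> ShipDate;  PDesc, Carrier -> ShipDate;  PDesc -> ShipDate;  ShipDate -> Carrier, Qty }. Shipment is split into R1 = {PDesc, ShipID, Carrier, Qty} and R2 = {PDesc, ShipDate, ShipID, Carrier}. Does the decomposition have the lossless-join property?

Common attributes: R1 ∩ R2 = {PDesc, ShipID, Carrier}.
Closure of {PDesc, ShipID, Carrier}: ShipID, Carrier → ShipDate applies, adding ShipDate; ShipDate → Carrier, Qty applies, adding Qty. So (PDesc, ShipID, Carrier)⁺ = {PDesc, ShipDate, ShipID, Carrier, Qty}.
This closure contains every attribute of R1, so R1 ∩ R2 → R1. The join is lossless.

Yes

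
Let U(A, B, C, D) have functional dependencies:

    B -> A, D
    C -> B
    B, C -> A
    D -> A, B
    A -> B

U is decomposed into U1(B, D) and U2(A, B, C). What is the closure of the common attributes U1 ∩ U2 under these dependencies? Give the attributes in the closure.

A, B, D

U1 ∩ U2 = {B}.
B → A, D applies, adding A, D
Closure: {A, B, D}.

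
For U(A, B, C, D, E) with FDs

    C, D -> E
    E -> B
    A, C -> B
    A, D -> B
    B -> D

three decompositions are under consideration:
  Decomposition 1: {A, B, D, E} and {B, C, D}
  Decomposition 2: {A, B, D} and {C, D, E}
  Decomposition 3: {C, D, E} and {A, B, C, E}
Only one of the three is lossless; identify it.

Decomposition 1: common = {B, D}, closure = {B, D} → lossy.
Decomposition 2: common = {D}, closure = {D} → lossy.
Decomposition 3: common = {C, E}, closure = {B, C, D, E} → lossless.

Decomposition 3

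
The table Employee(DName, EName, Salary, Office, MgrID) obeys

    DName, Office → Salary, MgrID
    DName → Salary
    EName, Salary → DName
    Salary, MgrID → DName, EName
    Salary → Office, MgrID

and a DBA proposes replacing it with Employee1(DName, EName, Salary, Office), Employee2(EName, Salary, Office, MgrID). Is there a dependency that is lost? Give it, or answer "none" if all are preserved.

DName, Office → Salary, MgrID: restricted closure across fragments reaches Salary, MgrID.
DName → Salary lies within Employee1.
EName, Salary → DName lies within Employee1.
Salary, MgrID → DName, EName: restricted closure across fragments reaches DName, EName.
Salary → Office, MgrID lies within Employee2.
Every dependency is enforceable on the fragments, so the decomposition is dependency-preserving.

none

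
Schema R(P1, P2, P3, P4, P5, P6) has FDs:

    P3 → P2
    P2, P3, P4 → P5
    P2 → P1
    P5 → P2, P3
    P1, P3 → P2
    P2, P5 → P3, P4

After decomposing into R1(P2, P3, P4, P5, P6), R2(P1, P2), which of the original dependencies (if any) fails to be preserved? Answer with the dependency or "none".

P3 → P2 lies within R1.
P2, P3, P4 → P5 lies within R1.
P2 → P1 lies within R2.
P5 → P2, P3 lies within R1.
P1, P3 → P2: restricted closure across fragments reaches P2.
P2, P5 → P3, P4 lies within R1.
Every dependency is enforceable on the fragments, so the decomposition is dependency-preserving.

none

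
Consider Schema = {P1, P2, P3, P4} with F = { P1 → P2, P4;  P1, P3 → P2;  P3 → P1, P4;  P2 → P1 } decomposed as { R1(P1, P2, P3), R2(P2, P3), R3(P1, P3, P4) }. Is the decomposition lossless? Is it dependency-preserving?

lossless and dependency-preserving

Lossless test (chase): Rows 1 and 3 agree on P1; apply P1→P2, P4 and equate their P2, P4 entries. Rows 1 and 2 agree on P3; apply P3→P1, P4 and equate their P1, P4 entries. Row 1 is now all distinguished symbols — the join is lossless.
Dependency preservation: P1 → P2, P4 is not contained in any single fragment, but the restricted closure of its left-hand side across the fragments still reaches the right-hand side; the remaining FDs each lie inside some fragment. All dependencies are preserved.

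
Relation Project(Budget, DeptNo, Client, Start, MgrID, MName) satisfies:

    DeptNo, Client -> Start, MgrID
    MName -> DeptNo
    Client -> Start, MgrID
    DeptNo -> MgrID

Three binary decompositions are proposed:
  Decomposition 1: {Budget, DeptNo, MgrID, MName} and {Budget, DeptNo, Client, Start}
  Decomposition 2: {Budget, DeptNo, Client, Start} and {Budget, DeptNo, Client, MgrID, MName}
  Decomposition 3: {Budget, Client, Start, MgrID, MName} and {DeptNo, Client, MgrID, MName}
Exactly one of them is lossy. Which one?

Decomposition 1

Decomposition 1: common = {Budget, DeptNo}, closure = {Budget, DeptNo, MgrID} → lossy.
Decomposition 2: common = {Budget, DeptNo, Client}, closure = {Budget, DeptNo, Client, Start, MgrID} → lossless.
Decomposition 3: common = {Client, MgrID, MName}, closure = {DeptNo, Client, Start, MgrID, MName} → lossless.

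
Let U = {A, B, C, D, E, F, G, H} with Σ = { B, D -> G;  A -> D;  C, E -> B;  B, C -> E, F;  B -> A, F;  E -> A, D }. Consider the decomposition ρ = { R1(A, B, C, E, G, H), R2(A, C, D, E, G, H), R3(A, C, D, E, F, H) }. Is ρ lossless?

Chase test. Columns are A, B, C, D, E, F, G, H; row i has aⱼ where attribute j ∈ Ri, else bᵢⱼ.
Initial tableau (one row per fragment):
  row 1: a1 a2 a3 b14 a5 b16 a7 a8
  row 2: a1 b22 a3 a4 a5 b26 a7 a8
  row 3: a1 b32 a3 a4 a5 a6 b37 a8
Rows 1 and 2 agree on A; apply A→D and equate their D entries.
Rows 1 and 2 agree on C, E; apply C, E→B and equate their B entries.
Rows 1 and 3 agree on C, E; apply C, E→B and equate their B entries.
Rows 1 and 2 agree on B, C; apply B, C→E, F and equate their E, F entries.
Rows 1 and 3 agree on B, C; apply B, C→E, F and equate their E, F entries.
Rows 1 and 3 agree on B, D; apply B, D→G and equate their G entries.
Row 1 is now all distinguished symbols — the join is lossless.

Yes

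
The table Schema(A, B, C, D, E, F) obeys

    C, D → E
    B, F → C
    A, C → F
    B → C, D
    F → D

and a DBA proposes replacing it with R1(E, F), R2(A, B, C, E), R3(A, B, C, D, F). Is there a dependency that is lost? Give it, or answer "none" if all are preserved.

C, D → E

Check C, D → E: no single fragment contains all of {C, D, E}, and the restricted closure of {C, D} across the fragments never reaches {E}.
B, F → C is preserved.
A, C → F is preserved.
B → C, D is preserved.
F → D is preserved.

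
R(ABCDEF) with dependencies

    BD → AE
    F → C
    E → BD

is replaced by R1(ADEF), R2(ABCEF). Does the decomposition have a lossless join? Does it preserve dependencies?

Lossless test: (AEF)⁺ = {ABCDEF}, which contains all of one fragment — lossless.
Dependency preservation: the restricted closure of {BD} across the fragments never reaches {AE}, so BD → AE cannot be enforced without a join — not preserved.

lossless but not dependency-preserving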